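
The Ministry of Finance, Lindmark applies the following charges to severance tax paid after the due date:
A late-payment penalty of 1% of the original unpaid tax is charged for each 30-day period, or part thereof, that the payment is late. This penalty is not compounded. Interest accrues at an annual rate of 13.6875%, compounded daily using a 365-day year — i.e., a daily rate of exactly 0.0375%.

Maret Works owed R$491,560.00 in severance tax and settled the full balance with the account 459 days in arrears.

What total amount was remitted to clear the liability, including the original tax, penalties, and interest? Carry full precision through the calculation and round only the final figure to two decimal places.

R$662,518.66

Penalty periods: ⌈459/30⌉ = 16; penalty = 16 × 1% × R$491,560.00 = R$78,649.60
Interest: R$491,560.00 × ((1 + 0.000375)^459 − 1) = R$491,560.00 × 0.18778798… = R$92,309.0581…
Total = R$491,560.00 + R$78,649.6000 + R$92,309.0581… = R$662,518.66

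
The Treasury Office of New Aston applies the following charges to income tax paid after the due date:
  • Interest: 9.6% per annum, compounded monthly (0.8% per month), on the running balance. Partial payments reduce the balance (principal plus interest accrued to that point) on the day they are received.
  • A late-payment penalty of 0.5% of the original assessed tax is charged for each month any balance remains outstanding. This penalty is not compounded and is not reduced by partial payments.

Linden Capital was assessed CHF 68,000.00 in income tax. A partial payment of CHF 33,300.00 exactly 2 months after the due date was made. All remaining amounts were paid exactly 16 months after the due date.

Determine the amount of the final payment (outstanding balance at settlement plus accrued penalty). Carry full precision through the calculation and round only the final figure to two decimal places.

Balance at month 2: CHF 68,000.0000 × (1 + 0.008)^2 = CHF 69,092.3520
After CHF 33,300.00 payment: CHF 69,092.3520 − CHF 33,300.00 = CHF 35,792.3520
Balance at month 16: CHF 35,792.3520 × (1 + 0.008)^14 = CHF 40,016.3698…
Penalty: 16 × 0.5% × CHF 68,000.00 = CHF 5,440.00
Final settlement = outstanding balance + penalty = CHF 40,016.3698… + CHF 5,440.00 = CHF 45,456.37

CHF 45,456.37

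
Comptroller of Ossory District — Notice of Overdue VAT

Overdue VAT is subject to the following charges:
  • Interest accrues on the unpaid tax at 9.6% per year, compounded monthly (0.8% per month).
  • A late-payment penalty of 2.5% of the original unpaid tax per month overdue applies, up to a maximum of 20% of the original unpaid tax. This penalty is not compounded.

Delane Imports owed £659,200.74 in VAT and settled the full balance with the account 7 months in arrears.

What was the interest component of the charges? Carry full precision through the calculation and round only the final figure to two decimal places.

Interest: £659,200.74 × ((1 + 0.008)^7 − 1) = £659,200.74 × 0.0573621… = £37,813.1151…

£37,813.12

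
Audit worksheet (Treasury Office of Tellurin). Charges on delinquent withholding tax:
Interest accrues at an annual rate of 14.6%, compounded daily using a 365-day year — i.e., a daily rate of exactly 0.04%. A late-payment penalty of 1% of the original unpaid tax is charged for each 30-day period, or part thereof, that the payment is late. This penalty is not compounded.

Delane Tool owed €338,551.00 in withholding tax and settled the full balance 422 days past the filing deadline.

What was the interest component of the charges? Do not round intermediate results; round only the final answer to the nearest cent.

€62,240.36

Interest: €338,551.00 × ((1 + 0.0004)^422 − 1) = €338,551.00 × 0.18384338… = €62,240.3608…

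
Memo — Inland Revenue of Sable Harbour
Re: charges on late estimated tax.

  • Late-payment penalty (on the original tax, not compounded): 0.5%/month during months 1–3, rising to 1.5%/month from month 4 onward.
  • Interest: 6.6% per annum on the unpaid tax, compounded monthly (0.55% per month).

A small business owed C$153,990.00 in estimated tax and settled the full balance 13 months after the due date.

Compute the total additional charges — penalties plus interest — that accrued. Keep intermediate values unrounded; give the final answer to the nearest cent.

Penalty, months 1–3: 3 × 0.5% × C$153,990.00 = C$2,309.85
Penalty, months 4–13: 10 × 1.5% × C$153,990.00 = C$23,098.50
Interest: C$153,990.00 × ((1 + 0.0055)^13 − 1) = C$153,990.00 × 0.0739077… = C$11,381.0535…
Penalties + interest = C$25,408.3500 + C$11,381.0535… = C$36,789.40

C$36,789.40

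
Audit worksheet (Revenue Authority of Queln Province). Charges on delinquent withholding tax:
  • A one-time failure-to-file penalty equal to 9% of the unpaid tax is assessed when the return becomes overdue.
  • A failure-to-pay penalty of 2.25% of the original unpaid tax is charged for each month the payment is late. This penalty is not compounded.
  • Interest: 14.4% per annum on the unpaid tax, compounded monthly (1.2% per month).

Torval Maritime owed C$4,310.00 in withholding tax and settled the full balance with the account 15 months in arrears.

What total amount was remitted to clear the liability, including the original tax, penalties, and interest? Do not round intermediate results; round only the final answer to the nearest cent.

Failure-to-file penalty: 9% × C$4,310.00 = C$387.90
Failure-to-pay penalty = 2.25% × C$4,310.00 × 15 mo = C$1,454.63…
Interest: C$4,310.00 × ((1 + 0.012)^15 − 1) = C$4,310.00 × 0.1959353… = C$844.4812…
Total = C$4,310.00 + C$1,842.5250 + C$844.4812… = C$6,997.01

C$6,997.01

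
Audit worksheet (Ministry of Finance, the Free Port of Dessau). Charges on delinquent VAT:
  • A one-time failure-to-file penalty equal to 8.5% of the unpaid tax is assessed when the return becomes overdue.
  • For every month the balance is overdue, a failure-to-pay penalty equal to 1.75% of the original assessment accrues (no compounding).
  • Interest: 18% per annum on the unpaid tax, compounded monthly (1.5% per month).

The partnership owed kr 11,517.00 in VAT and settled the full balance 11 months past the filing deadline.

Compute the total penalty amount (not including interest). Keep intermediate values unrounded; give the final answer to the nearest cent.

Failure-to-file penalty: 8.5% × kr 11,517.00 = kr 978.95…
Failure-to-pay penalty = 1.75% × kr 11,517.00 × 11 mo = kr 2,217.02…
Total penalty = kr 978.95… + kr 2,217.02… = kr 3,195.97

kr 3,195.97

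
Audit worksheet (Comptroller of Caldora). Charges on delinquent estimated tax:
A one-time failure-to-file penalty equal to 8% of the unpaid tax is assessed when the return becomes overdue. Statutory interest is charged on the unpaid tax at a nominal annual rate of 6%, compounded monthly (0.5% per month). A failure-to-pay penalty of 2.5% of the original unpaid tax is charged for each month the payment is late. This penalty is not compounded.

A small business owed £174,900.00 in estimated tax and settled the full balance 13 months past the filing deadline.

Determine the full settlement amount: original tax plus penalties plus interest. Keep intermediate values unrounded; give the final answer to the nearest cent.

£257,450.39

Failure-to-file penalty: 8% × £174,900.00 = £13,992.00
Failure-to-pay penalty = 2.5% × £174,900.00 × 13 mo = £56,842.50
Interest: £174,900.00 × ((1 + 0.005)^13 − 1) = £174,900.00 × 0.0669862… = £11,715.8865…
Total = £174,900.00 + £70,834.5000 + £11,715.8865… = £257,450.39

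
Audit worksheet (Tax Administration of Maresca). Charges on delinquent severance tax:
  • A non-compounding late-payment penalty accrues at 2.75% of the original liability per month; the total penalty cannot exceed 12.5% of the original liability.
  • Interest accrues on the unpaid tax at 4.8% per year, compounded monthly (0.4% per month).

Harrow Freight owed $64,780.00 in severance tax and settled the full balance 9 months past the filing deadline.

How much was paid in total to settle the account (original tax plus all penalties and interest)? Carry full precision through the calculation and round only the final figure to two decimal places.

Penalty (uncapped): 9 × 2.75% × $64,780.00 = $16,033.05; cap = 12.5% × $64,780.00 = $8,097.50 → penalty = $8,097.50
Interest: $64,780.00 × ((1 + 0.004)^9 − 1) = $64,780.00 × 0.0365814… = $2,369.7436…
Total = $64,780.00 + $8,097.5000 + $2,369.7436… = $75,247.24

$75,247.24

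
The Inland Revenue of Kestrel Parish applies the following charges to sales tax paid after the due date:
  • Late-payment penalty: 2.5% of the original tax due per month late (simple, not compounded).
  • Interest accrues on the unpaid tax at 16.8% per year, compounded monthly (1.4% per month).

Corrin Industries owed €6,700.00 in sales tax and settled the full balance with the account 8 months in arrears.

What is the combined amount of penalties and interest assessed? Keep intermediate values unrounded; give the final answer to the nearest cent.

Late-payment penalty = 2.5% × €6,700.00 × 8 mo = €1,340.00
Interest: €6,700.00 × ((1 + 0.014)^8 − 1) = €6,700.00 × 0.1176444… = €788.2174…
Penalties + interest = €1,340.0000 + €788.2174… = €2,128.22

€2,128.22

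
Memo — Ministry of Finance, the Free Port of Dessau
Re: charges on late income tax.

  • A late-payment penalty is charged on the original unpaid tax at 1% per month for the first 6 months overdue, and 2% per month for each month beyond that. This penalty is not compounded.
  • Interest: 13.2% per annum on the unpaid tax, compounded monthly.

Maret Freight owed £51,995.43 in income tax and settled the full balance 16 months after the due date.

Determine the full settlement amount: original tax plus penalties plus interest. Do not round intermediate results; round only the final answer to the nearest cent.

£75,460.59

Penalty, months 1–6: 6 × 1% × £51,995.43 = £3,119.73…
Penalty, months 7–16: 10 × 2% × £51,995.43 = £10,399.09…
Interest (13.2%/yr ÷ 12 = 1.1%/month): £51,995.43 × ((1 + 0.011)^16 − 1) = £9,946.3475…
Total = £51,995.43 + £13,518.8118 + £9,946.3475… = £75,460.59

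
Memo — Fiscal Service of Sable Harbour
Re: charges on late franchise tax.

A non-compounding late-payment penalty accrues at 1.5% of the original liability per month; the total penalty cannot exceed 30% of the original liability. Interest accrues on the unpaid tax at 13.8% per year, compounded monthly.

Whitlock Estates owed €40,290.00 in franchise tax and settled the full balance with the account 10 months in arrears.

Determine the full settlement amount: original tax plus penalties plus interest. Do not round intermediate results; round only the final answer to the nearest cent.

€51,214.13

Penalty: 10 × 1.5% × €40,290.00 = €6,043.50 (below the 30% cap of €12,087.00)
Interest (13.8%/yr ÷ 12 = 1.15%/month): €40,290.00 × ((1 + 0.0115)^10 − 1) = €4,880.6290…
Total = €40,290.00 + €6,043.5000 + €4,880.6290… = €51,214.13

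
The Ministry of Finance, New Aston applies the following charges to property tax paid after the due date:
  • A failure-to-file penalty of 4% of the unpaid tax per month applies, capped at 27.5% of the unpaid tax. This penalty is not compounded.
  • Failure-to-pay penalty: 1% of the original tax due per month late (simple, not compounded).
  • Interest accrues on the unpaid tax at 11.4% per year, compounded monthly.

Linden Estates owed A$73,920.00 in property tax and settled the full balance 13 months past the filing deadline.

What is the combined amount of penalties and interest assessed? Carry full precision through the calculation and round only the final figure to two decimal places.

Failure-to-file: 13 × 4% × A$73,920.00 = A$38,438.40, capped at 27.5% × A$73,920.00 = A$20,328.00
Failure-to-pay penalty = 1% × A$73,920.00 × 13 mo = A$9,609.60
Interest (11.4%/yr ÷ 12 = 0.95%/month): A$73,920.00 × ((1 + 0.0095)^13 − 1) = A$9,668.0437…
Penalties + interest = A$29,937.6000 + A$9,668.0437… = A$39,605.64

A$39,605.64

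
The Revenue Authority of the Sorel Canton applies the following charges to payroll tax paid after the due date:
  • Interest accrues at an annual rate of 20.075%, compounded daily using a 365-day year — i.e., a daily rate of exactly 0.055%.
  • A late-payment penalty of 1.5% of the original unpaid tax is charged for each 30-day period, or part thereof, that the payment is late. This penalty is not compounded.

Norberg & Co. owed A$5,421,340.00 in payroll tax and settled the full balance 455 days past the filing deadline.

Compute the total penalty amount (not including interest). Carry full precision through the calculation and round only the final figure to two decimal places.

Penalty periods: ⌈455/30⌉ = 16; penalty = 16 × 1.5% × A$5,421,340.00 = A$1,301,121.60

A$1,301,121.60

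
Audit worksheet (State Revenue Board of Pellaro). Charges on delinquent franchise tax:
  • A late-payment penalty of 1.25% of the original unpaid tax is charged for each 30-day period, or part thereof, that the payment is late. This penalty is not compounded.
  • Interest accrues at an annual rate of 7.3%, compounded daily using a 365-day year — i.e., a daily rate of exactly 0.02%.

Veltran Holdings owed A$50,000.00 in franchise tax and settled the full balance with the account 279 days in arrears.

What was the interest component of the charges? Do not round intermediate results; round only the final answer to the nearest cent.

Interest: A$50,000.00 × ((1 + 0.0002)^279 − 1) = A$50,000.00 × 0.05738029… = A$2,869.0143…

A$2,869.01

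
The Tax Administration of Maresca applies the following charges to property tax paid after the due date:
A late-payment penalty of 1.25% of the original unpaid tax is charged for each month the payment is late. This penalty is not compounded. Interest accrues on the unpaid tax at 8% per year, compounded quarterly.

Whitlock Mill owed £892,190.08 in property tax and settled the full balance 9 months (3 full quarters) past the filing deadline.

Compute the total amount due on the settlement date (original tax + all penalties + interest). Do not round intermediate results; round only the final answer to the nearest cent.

£1,047,170.63

Late-payment penalty: 9 × 1.25% × £892,190.08 = £100,371.38…
Interest (8%/yr ÷ 4 = 2%/quarter): £892,190.08 × ((1 + 0.02)^3 − 1) = £54,609.1704…
Total = £892,190.08 + £100,371.3840 + £54,609.1704… = £1,047,170.63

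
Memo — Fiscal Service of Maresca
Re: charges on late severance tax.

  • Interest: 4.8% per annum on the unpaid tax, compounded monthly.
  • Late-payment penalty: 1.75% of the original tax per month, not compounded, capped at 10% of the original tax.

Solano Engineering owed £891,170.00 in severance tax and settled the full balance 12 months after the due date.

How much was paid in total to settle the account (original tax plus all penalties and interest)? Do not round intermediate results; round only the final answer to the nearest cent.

Penalty (uncapped): 12 × 1.75% × £891,170.00 = £187,145.70; cap = 10% × £891,170.00 = £89,117.00 → penalty = £89,117.00
Interest (4.8%/yr ÷ 12 = 0.4%/month): £891,170.00 × ((1 + 0.004)^12 − 1) = £43,729.8968…
Total = £891,170.00 + £89,117.0000 + £43,729.8968… = £1,024,016.90

£1,024,016.90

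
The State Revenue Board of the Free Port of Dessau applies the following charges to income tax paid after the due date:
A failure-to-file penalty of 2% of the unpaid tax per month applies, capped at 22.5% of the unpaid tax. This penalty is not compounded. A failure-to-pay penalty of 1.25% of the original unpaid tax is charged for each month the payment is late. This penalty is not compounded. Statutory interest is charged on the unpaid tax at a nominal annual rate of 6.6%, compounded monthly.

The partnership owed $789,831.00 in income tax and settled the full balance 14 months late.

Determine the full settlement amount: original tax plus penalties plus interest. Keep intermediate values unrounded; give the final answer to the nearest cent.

$1,168,803.16

Failure-to-file: 14 × 2% × $789,831.00 = $221,152.68, capped at 22.5% × $789,831.00 = $177,711.98…
Failure-to-pay penalty = 1.25% × $789,831.00 × 14 mo = $138,220.43…
Interest (6.6%/yr ÷ 12 = 0.55%/month): $789,831.00 × ((1 + 0.0055)^14 − 1) = $63,039.7583…
Total = $789,831.00 + $315,932.4000 + $63,039.7583… = $1,168,803.16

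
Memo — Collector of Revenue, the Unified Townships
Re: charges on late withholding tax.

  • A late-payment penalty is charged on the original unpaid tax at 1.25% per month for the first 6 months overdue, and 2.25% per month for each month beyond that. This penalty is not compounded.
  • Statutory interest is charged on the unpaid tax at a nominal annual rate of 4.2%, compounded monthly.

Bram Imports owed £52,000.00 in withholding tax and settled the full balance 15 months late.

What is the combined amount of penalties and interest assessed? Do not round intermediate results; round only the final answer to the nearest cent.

£17,227.91

Penalty, months 1–6: 6 × 1.25% × £52,000.00 = £3,900.00
Penalty, months 7–15: 9 × 2.25% × £52,000.00 = £10,530.00
Interest (4.2%/yr ÷ 12 = 0.35%/month): £52,000.00 × ((1 + 0.0035)^15 − 1) = £2,797.9102…
Penalties + interest = £14,430.0000 + £2,797.9102… = £17,227.91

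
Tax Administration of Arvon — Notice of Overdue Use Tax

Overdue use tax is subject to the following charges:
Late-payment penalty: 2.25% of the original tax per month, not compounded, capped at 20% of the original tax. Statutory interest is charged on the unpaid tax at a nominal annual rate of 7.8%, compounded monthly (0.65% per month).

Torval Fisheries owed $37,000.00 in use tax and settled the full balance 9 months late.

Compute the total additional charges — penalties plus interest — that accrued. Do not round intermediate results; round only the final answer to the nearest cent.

Penalty (uncapped): 9 × 2.25% × $37,000.00 = $7,492.50; cap = 20% × $37,000.00 = $7,400.00 → penalty = $7,400.00
Interest: $37,000.00 × ((1 + 0.0065)^9 − 1) = $37,000.00 × 0.0600443… = $2,221.6389…
Penalties + interest = $7,400.0000 + $2,221.6389… = $9,621.64

$9,621.64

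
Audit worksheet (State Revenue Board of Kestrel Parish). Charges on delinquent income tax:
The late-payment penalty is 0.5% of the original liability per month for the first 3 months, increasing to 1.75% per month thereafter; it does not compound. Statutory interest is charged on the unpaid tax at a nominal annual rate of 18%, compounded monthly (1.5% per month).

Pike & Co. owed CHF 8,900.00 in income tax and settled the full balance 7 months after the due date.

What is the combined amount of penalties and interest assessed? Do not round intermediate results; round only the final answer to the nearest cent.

CHF 1,734.12

Penalty, months 1–3: 3 × 0.5% × CHF 8,900.00 = CHF 133.50
Penalty, months 4–7: 4 × 1.75% × CHF 8,900.00 = CHF 623.00
Interest: CHF 8,900.00 × ((1 + 0.015)^7 − 1) = CHF 8,900.00 × 0.1098449… = CHF 977.6197…
Penalties + interest = CHF 756.5000 + CHF 977.6197… = CHF 1,734.12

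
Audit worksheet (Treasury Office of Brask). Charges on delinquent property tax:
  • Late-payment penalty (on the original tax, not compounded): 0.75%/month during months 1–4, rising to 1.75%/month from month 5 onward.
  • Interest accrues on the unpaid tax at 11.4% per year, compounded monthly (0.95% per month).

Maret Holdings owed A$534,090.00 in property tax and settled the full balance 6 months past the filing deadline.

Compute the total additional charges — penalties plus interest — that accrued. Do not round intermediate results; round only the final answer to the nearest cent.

A$65,891.23

Penalty, months 1–4: 4 × 0.75% × A$534,090.00 = A$16,022.70
Penalty, months 5–6: 2 × 1.75% × A$534,090.00 = A$18,693.15
Interest: A$534,090.00 × ((1 + 0.0095)^6 − 1) = A$534,090.00 × 0.0583710… = A$31,175.3781…
Penalties + interest = A$34,715.8500 + A$31,175.3781… = A$65,891.23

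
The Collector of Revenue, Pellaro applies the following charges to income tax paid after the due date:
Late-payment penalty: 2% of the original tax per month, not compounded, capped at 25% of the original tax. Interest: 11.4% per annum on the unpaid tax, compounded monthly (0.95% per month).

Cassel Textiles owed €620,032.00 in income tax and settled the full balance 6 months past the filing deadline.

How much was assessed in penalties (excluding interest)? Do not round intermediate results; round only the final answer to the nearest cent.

Penalty: 6 × 2% × €620,032.00 = €74,403.84 (below the 25% cap of €155,008.00)

€74,403.84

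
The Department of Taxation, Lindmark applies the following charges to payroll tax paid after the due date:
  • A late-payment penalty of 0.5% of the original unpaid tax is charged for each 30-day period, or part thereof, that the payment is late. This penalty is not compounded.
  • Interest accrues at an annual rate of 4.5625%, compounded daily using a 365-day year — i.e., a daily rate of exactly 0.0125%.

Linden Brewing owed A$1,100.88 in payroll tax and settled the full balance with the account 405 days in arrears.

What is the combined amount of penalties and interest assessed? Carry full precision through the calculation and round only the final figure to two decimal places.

A$134.22

Penalty periods: ⌈405/30⌉ = 14; penalty = 14 × 0.5% × A$1,100.88 = A$77.06…
Interest: A$1,100.88 × ((1 + 0.000125)^405 − 1) = A$1,100.88 × 0.05192502… = A$57.1632…
Penalties + interest = A$77.0616 + A$57.1632… = A$134.22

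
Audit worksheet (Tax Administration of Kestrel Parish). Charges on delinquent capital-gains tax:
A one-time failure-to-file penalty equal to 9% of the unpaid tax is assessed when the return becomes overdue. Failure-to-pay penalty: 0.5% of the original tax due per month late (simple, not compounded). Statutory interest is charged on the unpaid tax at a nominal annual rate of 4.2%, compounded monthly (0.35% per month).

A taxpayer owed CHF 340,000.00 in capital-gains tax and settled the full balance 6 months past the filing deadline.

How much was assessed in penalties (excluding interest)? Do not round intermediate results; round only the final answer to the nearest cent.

CHF 40,800.00

Failure-to-file penalty: 9% × CHF 340,000.00 = CHF 30,600.00
Failure-to-pay penalty = 0.5% × CHF 340,000.00 × 6 mo = CHF 10,200.00
Total penalty = CHF 30,600.00 + CHF 10,200.00 = CHF 40,800.00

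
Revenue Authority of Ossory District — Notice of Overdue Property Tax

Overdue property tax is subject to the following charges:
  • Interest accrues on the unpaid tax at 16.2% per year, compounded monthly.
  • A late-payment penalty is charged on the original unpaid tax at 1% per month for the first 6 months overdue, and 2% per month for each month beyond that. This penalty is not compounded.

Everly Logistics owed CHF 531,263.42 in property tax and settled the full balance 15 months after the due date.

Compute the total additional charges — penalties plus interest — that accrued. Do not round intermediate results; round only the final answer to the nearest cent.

Penalty, months 1–6: 6 × 1% × CHF 531,263.42 = CHF 31,875.81…
Penalty, months 7–15: 9 × 2% × CHF 531,263.42 = CHF 95,627.42…
Interest (16.2%/yr ÷ 12 = 1.35%/month): CHF 531,263.42 × ((1 + 0.0135)^15 − 1) = CHF 118,366.7844…
Penalties + interest = CHF 127,503.2208 + CHF 118,366.7844… = CHF 245,870.01

CHF 245,870.01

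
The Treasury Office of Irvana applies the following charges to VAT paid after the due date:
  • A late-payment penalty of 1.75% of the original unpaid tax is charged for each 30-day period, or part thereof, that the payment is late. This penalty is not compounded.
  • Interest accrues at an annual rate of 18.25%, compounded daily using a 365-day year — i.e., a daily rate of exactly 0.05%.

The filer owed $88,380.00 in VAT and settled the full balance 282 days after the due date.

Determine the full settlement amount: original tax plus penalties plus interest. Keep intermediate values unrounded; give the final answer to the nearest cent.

Penalty periods: ⌈282/30⌉ = 10; penalty = 10 × 1.75% × $88,380.00 = $15,466.50
Interest: $88,380.00 × ((1 + 0.0005)^282 − 1) = $88,380.00 × 0.15138407… = $13,379.3245…
Total = $88,380.00 + $15,466.5000 + $13,379.3245… = $117,225.82

$117,225.82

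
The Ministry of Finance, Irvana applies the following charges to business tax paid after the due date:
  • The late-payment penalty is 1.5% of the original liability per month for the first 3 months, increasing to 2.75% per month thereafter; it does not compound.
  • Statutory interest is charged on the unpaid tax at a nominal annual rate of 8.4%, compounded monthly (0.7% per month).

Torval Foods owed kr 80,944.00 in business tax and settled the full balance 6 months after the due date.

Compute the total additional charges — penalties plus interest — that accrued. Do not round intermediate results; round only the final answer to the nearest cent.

kr 13,780.06

Penalty, months 1–3: 3 × 1.5% × kr 80,944.00 = kr 3,642.48
Penalty, months 4–6: 3 × 2.75% × kr 80,944.00 = kr 6,677.88
Interest: kr 80,944.00 × ((1 + 0.007)^6 − 1) = kr 80,944.00 × 0.0427419… = kr 3,459.7000…
Penalties + interest = kr 10,320.3600 + kr 3,459.7000… = kr 13,780.06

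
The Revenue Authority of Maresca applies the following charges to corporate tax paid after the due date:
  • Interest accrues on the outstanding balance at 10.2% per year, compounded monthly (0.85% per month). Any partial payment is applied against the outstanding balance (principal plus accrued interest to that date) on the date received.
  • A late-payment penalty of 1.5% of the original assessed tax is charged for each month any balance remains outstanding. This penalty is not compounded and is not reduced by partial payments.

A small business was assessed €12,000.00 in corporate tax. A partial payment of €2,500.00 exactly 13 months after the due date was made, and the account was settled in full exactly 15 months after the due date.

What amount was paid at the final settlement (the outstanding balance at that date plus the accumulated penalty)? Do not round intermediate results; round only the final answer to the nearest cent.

Balance at month 13: €12,000.0000 × (1 + 0.0085)^13 = €13,395.7792…
After €2,500.00 payment: €13,395.7792… − €2,500.00 = €10,895.7792…
Balance at month 15: €10,895.7792… × (1 + 0.0085)^2 = €11,081.7946…
Penalty: 15 × 1.5% × €12,000.00 = €2,700.00
Final settlement = outstanding balance + penalty = €11,081.7946… + €2,700.00 = €13,781.79

€13,781.79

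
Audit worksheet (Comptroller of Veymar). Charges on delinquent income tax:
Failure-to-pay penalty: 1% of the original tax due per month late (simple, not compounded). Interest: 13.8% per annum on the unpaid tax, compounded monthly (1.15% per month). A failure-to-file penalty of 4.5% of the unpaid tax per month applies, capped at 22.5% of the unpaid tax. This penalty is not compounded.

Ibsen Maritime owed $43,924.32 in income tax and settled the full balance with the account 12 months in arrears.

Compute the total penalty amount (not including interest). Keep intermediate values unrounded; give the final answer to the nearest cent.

Failure-to-file: 12 × 4.5% × $43,924.32 = $23,719.13…, capped at 22.5% × $43,924.32 = $9,882.97…
Failure-to-pay penalty: 12 × 1% × $43,924.32 = $5,270.92…
Total penalty = $9,882.97… + $5,270.92… = $15,153.89

$15,153.89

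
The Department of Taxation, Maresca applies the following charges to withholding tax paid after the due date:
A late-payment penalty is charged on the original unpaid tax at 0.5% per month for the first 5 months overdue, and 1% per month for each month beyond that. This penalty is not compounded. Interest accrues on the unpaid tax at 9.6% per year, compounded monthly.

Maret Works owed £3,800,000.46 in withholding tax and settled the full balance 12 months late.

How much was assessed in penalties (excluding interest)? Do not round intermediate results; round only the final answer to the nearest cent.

£361,000.04

Penalty, months 1–5: 5 × 0.5% × £3,800,000.46 = £95,000.01…
Penalty, months 6–12: 7 × 1% × £3,800,000.46 = £266,000.03…
Total penalty = £95,000.01… + £266,000.03… = £361,000.04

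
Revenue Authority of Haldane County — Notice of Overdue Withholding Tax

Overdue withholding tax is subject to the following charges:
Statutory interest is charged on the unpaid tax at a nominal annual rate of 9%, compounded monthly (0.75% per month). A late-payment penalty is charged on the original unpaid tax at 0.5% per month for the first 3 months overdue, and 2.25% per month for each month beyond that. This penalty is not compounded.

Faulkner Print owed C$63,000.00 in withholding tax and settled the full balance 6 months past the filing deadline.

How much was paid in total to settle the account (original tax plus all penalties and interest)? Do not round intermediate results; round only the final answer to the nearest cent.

Penalty, months 1–3: 3 × 0.5% × C$63,000.00 = C$945.00
Penalty, months 4–6: 3 × 2.25% × C$63,000.00 = C$4,252.50
Interest: C$63,000.00 × ((1 + 0.0075)^6 − 1) = C$63,000.00 × 0.0458522… = C$2,888.6908…
Total = C$63,000.00 + C$5,197.5000 + C$2,888.6908… = C$71,086.19

C$71,086.19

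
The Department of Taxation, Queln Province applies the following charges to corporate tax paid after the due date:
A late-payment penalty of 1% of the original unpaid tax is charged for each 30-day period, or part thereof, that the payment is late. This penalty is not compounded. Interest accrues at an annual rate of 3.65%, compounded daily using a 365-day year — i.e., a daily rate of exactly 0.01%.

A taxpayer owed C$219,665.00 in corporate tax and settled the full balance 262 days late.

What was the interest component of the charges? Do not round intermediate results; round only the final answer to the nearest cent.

C$5,830.98

Interest: C$219,665.00 × ((1 + 0.0001)^262 − 1) = C$219,665.00 × 0.02654489… = C$5,830.9838…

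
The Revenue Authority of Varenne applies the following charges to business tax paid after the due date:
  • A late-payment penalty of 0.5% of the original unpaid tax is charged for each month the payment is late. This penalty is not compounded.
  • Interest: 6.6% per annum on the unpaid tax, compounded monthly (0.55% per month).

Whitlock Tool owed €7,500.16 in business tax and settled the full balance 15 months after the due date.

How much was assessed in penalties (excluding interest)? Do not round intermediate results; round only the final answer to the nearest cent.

Late-payment penalty = 0.5% × €7,500.16 × 15 mo = €562.51…

€562.51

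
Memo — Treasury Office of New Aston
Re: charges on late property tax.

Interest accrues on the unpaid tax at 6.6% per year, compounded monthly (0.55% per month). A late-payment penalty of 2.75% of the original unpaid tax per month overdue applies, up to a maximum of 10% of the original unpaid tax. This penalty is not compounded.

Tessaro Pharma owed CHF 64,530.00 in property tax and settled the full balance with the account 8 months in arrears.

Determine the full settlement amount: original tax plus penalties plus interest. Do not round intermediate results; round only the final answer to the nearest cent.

Penalty (uncapped): 8 × 2.75% × CHF 64,530.00 = CHF 14,196.60; cap = 10% × CHF 64,530.00 = CHF 6,453.00 → penalty = CHF 6,453.00
Interest: CHF 64,530.00 × ((1 + 0.0055)^8 − 1) = CHF 64,530.00 × 0.0448564… = CHF 2,894.5823…
Total = CHF 64,530.00 + CHF 6,453.0000 + CHF 2,894.5823… = CHF 73,877.58

CHF 73,877.58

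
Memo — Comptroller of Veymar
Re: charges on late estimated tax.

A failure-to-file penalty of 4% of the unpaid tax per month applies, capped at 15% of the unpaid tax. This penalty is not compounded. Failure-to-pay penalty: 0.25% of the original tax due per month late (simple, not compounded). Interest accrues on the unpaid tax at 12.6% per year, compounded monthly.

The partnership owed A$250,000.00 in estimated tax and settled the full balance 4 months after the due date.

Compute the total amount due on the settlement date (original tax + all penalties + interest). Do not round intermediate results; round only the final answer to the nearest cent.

A$300,666.54

Failure-to-file: 4 × 4% × A$250,000.00 = A$40,000.00, capped at 15% × A$250,000.00 = A$37,500.00
Failure-to-pay penalty: 4 × 0.25% × A$250,000.00 = A$2,500.00
Interest (12.6%/yr ÷ 12 = 1.05%/month): A$250,000.00 × ((1 + 0.0105)^4 − 1) = A$10,666.5357…
Total = A$250,000.00 + A$40,000.0000 + A$10,666.5357… = A$300,666.54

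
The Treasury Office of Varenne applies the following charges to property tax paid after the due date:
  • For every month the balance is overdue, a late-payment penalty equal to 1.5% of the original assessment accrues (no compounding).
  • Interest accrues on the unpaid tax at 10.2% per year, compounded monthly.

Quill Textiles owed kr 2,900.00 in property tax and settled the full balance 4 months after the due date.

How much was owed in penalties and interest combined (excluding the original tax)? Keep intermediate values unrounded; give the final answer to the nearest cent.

kr 273.86

Late-payment penalty = 1.5% × kr 2,900.00 × 4 mo = kr 174.00
Interest (10.2%/yr ÷ 12 = 0.85%/month): kr 2,900.00 × ((1 + 0.0085)^4 − 1) = kr 99.8643…
Penalties + interest = kr 174.0000 + kr 99.8643… = kr 273.86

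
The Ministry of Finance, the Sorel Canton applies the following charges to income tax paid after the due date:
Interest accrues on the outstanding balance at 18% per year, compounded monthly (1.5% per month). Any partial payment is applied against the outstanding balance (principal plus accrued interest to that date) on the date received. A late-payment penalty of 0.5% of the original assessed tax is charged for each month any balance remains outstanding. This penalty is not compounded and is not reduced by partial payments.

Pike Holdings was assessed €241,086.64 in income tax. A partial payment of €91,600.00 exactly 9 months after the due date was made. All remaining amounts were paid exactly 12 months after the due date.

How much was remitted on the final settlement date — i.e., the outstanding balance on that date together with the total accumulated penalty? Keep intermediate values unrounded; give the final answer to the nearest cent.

Balance at month 9: €241,086.6400 × (1 + 0.015)^9 = €275,656.0474…
After €91,600.00 payment: €275,656.0474… − €91,600.00 = €184,056.0474…
Balance at month 12: €184,056.0474… × (1 + 0.015)^3 = €192,463.4285…
Penalty: 12 × 0.5% × €241,086.64 = €14,465.20…
Final settlement = outstanding balance + penalty = €192,463.4285… + €14,465.20… = €206,928.63

€206,928.63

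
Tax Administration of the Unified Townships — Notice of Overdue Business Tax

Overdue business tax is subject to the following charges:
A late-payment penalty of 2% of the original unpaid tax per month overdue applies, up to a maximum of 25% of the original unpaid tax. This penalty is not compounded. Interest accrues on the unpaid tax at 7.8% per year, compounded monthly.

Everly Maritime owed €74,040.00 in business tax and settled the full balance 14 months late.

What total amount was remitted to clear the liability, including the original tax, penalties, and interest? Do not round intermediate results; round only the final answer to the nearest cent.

€99,579.84

Penalty (uncapped): 14 × 2% × €74,040.00 = €20,731.20; cap = 25% × €74,040.00 = €18,510.00 → penalty = €18,510.00
Interest (7.8%/yr ÷ 12 = 0.65%/month): €74,040.00 × ((1 + 0.0065)^14 − 1) = €7,029.8406…
Total = €74,040.00 + €18,510.0000 + €7,029.8406… = €99,579.84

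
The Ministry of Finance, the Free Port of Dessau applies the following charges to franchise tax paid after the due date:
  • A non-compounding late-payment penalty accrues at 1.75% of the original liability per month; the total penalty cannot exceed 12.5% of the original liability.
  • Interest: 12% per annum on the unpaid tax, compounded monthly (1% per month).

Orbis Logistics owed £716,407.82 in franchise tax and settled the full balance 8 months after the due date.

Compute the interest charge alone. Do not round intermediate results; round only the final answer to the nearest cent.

£59,359.19

Interest: £716,407.82 × ((1 + 0.01)^8 − 1) = £716,407.82 × 0.0828567… = £59,359.1919…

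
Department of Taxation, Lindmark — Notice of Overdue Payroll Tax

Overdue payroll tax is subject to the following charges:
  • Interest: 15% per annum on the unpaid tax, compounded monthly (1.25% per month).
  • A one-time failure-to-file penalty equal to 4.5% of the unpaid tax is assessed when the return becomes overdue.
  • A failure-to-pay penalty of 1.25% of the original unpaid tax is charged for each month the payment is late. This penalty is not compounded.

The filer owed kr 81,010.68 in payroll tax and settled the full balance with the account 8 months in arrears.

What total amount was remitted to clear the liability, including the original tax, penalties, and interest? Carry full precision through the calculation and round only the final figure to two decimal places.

Failure-to-file penalty: 4.5% × kr 81,010.68 = kr 3,645.48…
Failure-to-pay penalty = 1.25% × kr 81,010.68 × 8 mo = kr 8,101.07…
Interest: kr 81,010.68 × ((1 + 0.0125)^8 − 1) = kr 81,010.68 × 0.1044861… = kr 8,464.4901…
Total = kr 81,010.68 + kr 11,746.5486 + kr 8,464.4901… = kr 101,221.72

kr 101,221.72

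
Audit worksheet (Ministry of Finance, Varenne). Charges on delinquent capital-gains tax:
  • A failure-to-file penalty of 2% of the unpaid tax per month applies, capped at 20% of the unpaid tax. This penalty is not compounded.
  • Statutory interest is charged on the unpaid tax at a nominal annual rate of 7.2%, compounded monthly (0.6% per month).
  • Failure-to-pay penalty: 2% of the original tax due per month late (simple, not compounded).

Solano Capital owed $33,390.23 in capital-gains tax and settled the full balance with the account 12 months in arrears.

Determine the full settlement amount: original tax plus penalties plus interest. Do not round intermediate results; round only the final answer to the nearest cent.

$50,566.97

Failure-to-file: 12 × 2% × $33,390.23 = $8,013.66…, capped at 20% × $33,390.23 = $6,678.05…
Failure-to-pay penalty = 2% × $33,390.23 × 12 mo = $8,013.66…
Interest: $33,390.23 × ((1 + 0.006)^12 − 1) = $33,390.23 × 0.0744242… = $2,485.0401…
Total = $33,390.23 + $14,691.7012 + $2,485.0401… = $50,566.97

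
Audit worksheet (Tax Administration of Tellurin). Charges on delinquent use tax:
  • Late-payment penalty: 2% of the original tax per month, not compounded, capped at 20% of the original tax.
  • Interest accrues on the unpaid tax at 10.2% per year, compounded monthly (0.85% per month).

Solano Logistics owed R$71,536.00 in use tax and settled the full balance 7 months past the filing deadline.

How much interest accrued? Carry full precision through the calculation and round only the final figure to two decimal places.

Interest: R$71,536.00 × ((1 + 0.0085)^7 − 1) = R$71,536.00 × 0.0610389… = R$4,366.4808…

R$4,366.48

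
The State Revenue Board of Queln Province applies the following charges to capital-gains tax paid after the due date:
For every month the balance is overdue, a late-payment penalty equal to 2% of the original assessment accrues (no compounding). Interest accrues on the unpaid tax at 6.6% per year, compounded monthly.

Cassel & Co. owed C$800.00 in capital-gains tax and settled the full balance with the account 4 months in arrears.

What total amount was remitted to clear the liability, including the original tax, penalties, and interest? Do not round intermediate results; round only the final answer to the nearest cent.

C$881.75

Late-payment penalty = 2% × C$800.00 × 4 mo = C$64.00
Interest (6.6%/yr ÷ 12 = 0.55%/month): C$800.00 × ((1 + 0.0055)^4 − 1) = C$17.7457…
Total = C$800.00 + C$64.0000 + C$17.7457… = C$881.75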